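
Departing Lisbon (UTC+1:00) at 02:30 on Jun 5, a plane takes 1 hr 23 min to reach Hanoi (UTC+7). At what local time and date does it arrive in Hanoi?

09:53 on June 5

Convert departure to UTC: 02:30 − 1:00 = 01:30 UTC on Jun 5.
Add 1 hour 23 minutes travel time → 02:53 UTC.
Hanoi is UTC+7:00, so local arrival = 02:53 + 7:00 = 09:53 on Jun 5.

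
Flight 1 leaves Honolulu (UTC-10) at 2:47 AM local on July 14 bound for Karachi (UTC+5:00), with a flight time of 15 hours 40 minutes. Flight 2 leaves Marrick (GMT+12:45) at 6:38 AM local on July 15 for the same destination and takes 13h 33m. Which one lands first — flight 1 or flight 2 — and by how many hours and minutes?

the first, by 2 hours 59 minutes

Flight 1 in UTC: 2:47 AM + 10:00 = 12:47 PM on Jul 14.
+15 hours and 40 minutes → arrive 4:27 AM UTC on Jul 15.
Flight 2 in UTC: 6:38 AM − 12:45 = 5:53 PM on Jul 14.
+13 hours 33 minutes → arrive 7:26 AM UTC on Jul 15.
Flight 1 lands earlier by 2 hours 59 minutes.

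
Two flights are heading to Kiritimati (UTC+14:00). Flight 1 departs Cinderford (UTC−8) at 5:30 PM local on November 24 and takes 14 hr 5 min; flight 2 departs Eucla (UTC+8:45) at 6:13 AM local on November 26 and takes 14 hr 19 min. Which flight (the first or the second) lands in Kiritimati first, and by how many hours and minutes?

the first, by 20 hours 12 minutes

Flight 1 in UTC: 5:30 PM + 8:00 = 1:30 AM on Nov 25.
+14 hours and 5 minutes → arrive 3:35 PM UTC on Nov 25.
Flight 2 in UTC: 6:13 AM − 8:45 = 9:28 PM on Nov 25.
+14 hours 19 minutes → arrive 11:47 AM UTC on Nov 26.
Flight 1 lands earlier by 20 hours 12 minutes.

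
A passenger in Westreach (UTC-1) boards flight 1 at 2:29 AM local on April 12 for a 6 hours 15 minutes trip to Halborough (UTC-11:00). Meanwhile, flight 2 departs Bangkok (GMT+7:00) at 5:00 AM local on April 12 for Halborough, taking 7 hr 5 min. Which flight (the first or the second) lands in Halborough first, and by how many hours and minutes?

Flight 1 in UTC: 2:29 AM + 1:00 = 3:29 AM on Apr 12.
+6 hours 15 minutes → arrive 9:44 AM UTC on Apr 12.
Flight 2 in UTC: 5:00 AM − 7:00 = 10:00 PM on Apr 11.
+7 hours 5 minutes → arrive 5:05 AM UTC on Apr 12.
Flight 2 lands earlier by 4 hours 39 minutes.

the second, by 4 hours 39 minutes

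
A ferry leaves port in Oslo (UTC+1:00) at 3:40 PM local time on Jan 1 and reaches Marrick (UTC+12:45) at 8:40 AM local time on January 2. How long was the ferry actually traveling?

Departure in UTC: 3:40 PM − 1:00 = 2:40 PM on Jan 1.
Arrival in UTC: 8:40 AM − 12:45 = 7:55 PM on Jan 1.
Elapsed = 7:55 PM − 2:40 PM = 5 hours 15 minutes.

5 hours 15 minutes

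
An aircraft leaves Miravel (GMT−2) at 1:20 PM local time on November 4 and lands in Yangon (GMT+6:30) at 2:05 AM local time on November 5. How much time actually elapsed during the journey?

4 hours 15 minutes

Yangon is 8:30 ahead of Miravel.
Clock-face elapsed time (ignoring zones) is 12 hours 45 minutes.
Actual elapsed = 12 hours 45 minutes − 8:30 = 4 hours 15 minutes.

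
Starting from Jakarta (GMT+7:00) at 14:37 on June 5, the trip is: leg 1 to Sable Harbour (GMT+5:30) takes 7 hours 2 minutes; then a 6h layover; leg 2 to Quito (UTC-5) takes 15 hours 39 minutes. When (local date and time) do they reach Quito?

07:18 on Jun 6

Convert departure to UTC: 14:37 − 7:00 = 07:37 UTC on Jun 5.
Add 7 hours and 2 minutes leg 1 → 14:39 UTC.
Add 6 hours layover in Sable Harbour → 20:39 UTC.
Add 15 hours 39 minutes leg 2 → 12:18 UTC (Jun 6).
Quito is UTC−5:00, so local arrival = 12:18 − 5:00 = 07:18 on Jun 6.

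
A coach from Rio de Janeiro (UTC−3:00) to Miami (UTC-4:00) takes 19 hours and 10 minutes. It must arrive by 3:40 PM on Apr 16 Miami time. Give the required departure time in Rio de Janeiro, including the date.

9:30 PM on April 15

Target arrival in UTC: 3:40 PM + 4:00 = 7:40 PM on Apr 16.
Subtract 19 hours and 10 minutes → departure 12:30 AM UTC on Apr 16.
Rio de Janeiro is UTC−3:00: 12:30 AM − 3:00 = 9:30 PM on Apr 15.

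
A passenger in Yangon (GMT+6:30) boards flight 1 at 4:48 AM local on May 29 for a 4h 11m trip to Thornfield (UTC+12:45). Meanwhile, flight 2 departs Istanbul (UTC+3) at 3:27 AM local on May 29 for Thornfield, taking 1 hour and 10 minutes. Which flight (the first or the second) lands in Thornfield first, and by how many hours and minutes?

the second, by 52 minutes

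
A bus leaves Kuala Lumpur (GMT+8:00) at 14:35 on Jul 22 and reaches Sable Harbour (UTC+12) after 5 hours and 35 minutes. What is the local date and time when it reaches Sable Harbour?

Sable Harbour is 4:00 ahead of Kuala Lumpur.
After 5 hours 35 minutes it is 20:10 in Kuala Lumpur.
Shift by the zone difference: 20:10 + 4:00 = 00:10 on Jul 23 in Sable Harbour.

00:10 on July 23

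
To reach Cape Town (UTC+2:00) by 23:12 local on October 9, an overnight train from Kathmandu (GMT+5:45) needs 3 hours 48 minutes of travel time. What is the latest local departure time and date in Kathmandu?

23:09 on Oct 9

Target arrival in UTC: 23:12 − 2:00 = 21:12 on Oct 9.
Subtract 3 hours 48 minutes → departure 17:24 UTC on Oct 9.
Kathmandu is UTC+5:45: 17:24 + 5:45 = 23:09 on Oct 9.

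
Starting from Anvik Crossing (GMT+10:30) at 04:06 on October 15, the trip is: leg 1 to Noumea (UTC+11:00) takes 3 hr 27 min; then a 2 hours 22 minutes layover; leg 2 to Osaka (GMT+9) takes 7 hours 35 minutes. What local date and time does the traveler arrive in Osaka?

Convert departure to UTC: 04:06 − 10:30 = 17:36 UTC on Oct 14.
Add 3 hours and 27 minutes leg 1 → 21:03 UTC.
Add 2 hours 22 minutes layover in Noumea → 23:25 UTC.
Add 7 hours and 35 minutes leg 2 → 07:00 UTC (Oct 15).
Osaka is UTC+9:00, so local arrival = 07:00 + 9:00 = 16:00 on Oct 15.

16:00 on Oct 15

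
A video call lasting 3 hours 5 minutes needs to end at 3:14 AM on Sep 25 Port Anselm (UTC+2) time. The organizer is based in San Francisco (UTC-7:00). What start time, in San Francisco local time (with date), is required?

Target end time in UTC: 3:14 AM − 2:00 = 1:14 AM on Sep 25.
Subtract 3 hours 5 minutes → start 10:09 PM UTC on Sep 24.
San Francisco is UTC−7:00: 10:09 PM − 7:00 = 3:09 PM on Sep 24.

3:09 PM on Sep 24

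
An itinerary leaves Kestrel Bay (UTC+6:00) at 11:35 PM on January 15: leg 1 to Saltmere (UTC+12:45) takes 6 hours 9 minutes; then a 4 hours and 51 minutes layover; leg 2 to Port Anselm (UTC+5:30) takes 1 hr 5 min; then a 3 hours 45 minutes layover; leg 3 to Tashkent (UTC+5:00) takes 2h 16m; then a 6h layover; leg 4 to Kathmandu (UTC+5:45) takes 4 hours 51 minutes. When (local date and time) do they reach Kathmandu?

4:17 AM on January 17

Convert departure to UTC: 11:35 PM − 6:00 = 5:35 PM UTC on Jan 15.
Add 6 hours 9 minutes leg 1 → 11:44 PM UTC.
Add 4 hours 51 minutes layover in Saltmere → 4:35 AM UTC (Jan 16).
Add 1 hour and 5 minutes leg 2 → 5:40 AM UTC.
Add 3 hours 45 minutes layover in Port Anselm → 9:25 AM UTC.
Add 2 hours 16 minutes leg 3 → 11:41 AM UTC.
Add 6 hours layover in Tashkent → 5:41 PM UTC.
Add 4 hours 51 minutes leg 4 → 10:32 PM UTC.
Kathmandu is UTC+5:45, so local arrival = 10:32 PM + 5:45 = 4:17 AM on Jan 17.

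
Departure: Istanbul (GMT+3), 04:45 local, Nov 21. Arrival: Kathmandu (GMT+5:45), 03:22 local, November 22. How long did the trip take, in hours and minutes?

Departure in UTC: 04:45 − 3:00 = 01:45 on Nov 21.
Arrival in UTC: 03:22 − 5:45 = 21:37 on Nov 21.
Elapsed = 21:37 − 01:45 = 19 hours 52 minutes.

19 hours 52 minutes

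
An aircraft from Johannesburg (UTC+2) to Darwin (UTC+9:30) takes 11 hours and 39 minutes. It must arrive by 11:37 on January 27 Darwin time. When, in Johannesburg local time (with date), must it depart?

16:28 on Jan 26

Target arrival in UTC: 11:37 − 9:30 = 02:07 on Jan 27.
Subtract 11 hours 39 minutes → departure 14:28 UTC on Jan 26.
Johannesburg is UTC+2:00: 14:28 + 2:00 = 16:28 on Jan 26.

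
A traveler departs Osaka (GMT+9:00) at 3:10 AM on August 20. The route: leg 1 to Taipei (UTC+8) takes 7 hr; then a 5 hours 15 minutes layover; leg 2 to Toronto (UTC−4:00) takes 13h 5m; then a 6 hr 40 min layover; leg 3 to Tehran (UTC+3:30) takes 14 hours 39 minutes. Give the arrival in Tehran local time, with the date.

Convert departure to UTC: 3:10 AM − 9:00 = 6:10 PM UTC on Aug 19.
Add 7 hours leg 1 → 1:10 AM UTC (Aug 20).
Add 5 hours and 15 minutes layover in Taipei → 6:25 AM UTC.
Add 13 hours and 5 minutes leg 2 → 7:30 PM UTC.
Add 6 hours and 40 minutes layover in Toronto → 2:10 AM UTC (Aug 21).
Add 14 hours 39 minutes leg 3 → 4:49 PM UTC.
Tehran is UTC+3:30, so local arrival = 4:49 PM + 3:30 = 8:19 PM on Aug 21.

8:19 PM on August 21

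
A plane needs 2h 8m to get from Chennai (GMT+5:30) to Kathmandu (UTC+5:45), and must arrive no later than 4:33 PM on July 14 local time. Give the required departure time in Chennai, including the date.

2:10 PM on July 14

Target arrival in UTC: 4:33 PM − 5:45 = 10:48 AM on Jul 14.
Subtract 2 hours and 8 minutes → departure 8:40 AM UTC on Jul 14.
Chennai is UTC+5:30: 8:40 AM + 5:30 = 2:10 PM on Jul 14.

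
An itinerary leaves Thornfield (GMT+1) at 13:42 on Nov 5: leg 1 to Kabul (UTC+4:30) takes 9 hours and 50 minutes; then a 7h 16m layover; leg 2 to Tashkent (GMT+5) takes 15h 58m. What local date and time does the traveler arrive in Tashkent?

Convert departure to UTC: 13:42 − 1:00 = 12:42 UTC on Nov 5.
Add 9 hours 50 minutes leg 1 → 22:32 UTC.
Add 7 hours and 16 minutes layover in Kabul → 05:48 UTC (Nov 6).
Add 15 hours and 58 minutes leg 2 → 21:46 UTC.
Tashkent is UTC+5:00, so local arrival = 21:46 + 5:00 = 02:46 on Nov 7.

02:46 on November 7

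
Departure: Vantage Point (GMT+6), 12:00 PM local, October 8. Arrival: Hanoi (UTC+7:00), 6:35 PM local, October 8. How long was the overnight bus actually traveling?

5 hours 35 minutes

Departure in UTC: 12:00 PM − 6:00 = 6:00 AM on Oct 8.
Arrival in UTC: 6:35 PM − 7:00 = 11:35 AM on Oct 8.
Elapsed = 11:35 AM − 6:00 AM = 5 hours 35 minutes.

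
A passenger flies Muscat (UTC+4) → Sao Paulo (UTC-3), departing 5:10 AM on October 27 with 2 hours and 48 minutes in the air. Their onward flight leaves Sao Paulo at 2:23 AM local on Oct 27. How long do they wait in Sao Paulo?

Convert departure to UTC: 5:10 AM − 4:00 = 1:10 AM UTC on Oct 27.
Add 2 hours 48 minutes flight time → 3:58 AM UTC.
Sao Paulo is UTC−3:00, so local arrival = 3:58 AM − 3:00 = 12:58 AM on Oct 27.
Layover = 2:23 AM − 12:58 AM = 1 hour 25 minutes.

1 hour 25 minutes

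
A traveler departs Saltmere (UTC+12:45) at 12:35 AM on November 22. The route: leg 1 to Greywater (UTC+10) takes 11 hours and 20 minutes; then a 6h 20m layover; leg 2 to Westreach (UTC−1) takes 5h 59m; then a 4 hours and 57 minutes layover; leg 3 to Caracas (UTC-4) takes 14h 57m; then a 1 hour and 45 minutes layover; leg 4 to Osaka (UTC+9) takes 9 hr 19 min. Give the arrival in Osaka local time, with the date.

3:27 AM on November 24

Convert departure to UTC: 12:35 AM − 12:45 = 11:50 AM UTC on Nov 21.
Add 11 hours and 20 minutes leg 1 → 11:10 PM UTC.
Add 6 hours 20 minutes layover in Greywater → 5:30 AM UTC (Nov 22).
Add 5 hours and 59 minutes leg 2 → 11:29 AM UTC.
Add 4 hours 57 minutes layover in Westreach → 4:26 PM UTC.
Add 14 hours 57 minutes leg 3 → 7:23 AM UTC (Nov 23).
Add 1 hour 45 minutes layover in Caracas → 9:08 AM UTC.
Add 9 hours 19 minutes leg 4 → 6:27 PM UTC.
Osaka is UTC+9:00, so local arrival = 6:27 PM + 9:00 = 3:27 AM on Nov 24.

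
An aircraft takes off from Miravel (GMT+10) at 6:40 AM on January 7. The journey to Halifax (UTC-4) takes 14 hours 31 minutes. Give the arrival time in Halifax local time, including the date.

7:11 AM on January 7

Halifax is 14:00 behind Miravel.
After 14 hours and 31 minutes it is 9:11 PM in Miravel.
Shift by the zone difference: 9:11 PM − 14:00 = 7:11 AM on Jan 7 in Halifax.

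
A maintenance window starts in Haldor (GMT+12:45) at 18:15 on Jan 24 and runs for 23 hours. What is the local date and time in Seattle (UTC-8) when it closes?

Convert start to UTC: 18:15 − 12:45 = 05:30 UTC on Jan 24.
Add 23 hours duration → 04:30 UTC (Jan 25).
Seattle is UTC−8:00, so local end time = 04:30 − 8:00 = 20:30 on Jan 24.

20:30 on Jan 24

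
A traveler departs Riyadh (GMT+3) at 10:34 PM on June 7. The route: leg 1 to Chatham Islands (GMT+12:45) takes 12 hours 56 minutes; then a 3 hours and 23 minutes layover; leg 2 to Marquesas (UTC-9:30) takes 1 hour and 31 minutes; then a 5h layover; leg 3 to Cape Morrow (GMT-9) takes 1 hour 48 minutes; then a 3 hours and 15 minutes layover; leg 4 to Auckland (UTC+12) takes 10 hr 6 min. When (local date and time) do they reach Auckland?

Convert departure to UTC: 10:34 PM − 3:00 = 7:34 PM UTC on Jun 7.
Add 12 hours 56 minutes leg 1 → 8:30 AM UTC (Jun 8).
Add 3 hours 23 minutes layover in Chatham Islands → 11:53 AM UTC.
Add 1 hour 31 minutes leg 2 → 1:24 PM UTC.
Add 5 hours layover in Marquesas → 6:24 PM UTC.
Add 1 hour and 48 minutes leg 3 → 8:12 PM UTC.
Add 3 hours and 15 minutes layover in Cape Morrow → 11:27 PM UTC.
Add 10 hours and 6 minutes leg 4 → 9:33 AM UTC (Jun 9).
Auckland is UTC+12:00, so local arrival = 9:33 AM + 12:00 = 9:33 PM on Jun 9.

9:33 PM on June 9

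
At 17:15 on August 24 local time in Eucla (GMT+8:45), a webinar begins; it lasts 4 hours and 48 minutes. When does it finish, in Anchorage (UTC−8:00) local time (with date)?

Anchorage is 16:45 behind Eucla.
After 4 hours and 48 minutes it is 22:03 in Eucla.
Shift by the zone difference: 22:03 − 16:45 = 05:18 on Aug 24 in Anchorage.

05:18 on Aug 24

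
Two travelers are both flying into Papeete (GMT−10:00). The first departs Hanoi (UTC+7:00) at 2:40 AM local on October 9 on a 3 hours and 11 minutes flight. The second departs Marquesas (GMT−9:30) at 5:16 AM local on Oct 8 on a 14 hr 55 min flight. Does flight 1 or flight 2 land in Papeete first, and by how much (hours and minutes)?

the first, by 6 hours 50 minutes

Flight 1 in UTC: 2:40 AM − 7:00 = 7:40 PM on Oct 8.
+3 hours and 11 minutes → arrive 10:51 PM UTC on Oct 8.
Flight 2 in UTC: 5:16 AM + 9:30 = 2:46 PM on Oct 8.
+14 hours and 55 minutes → arrive 5:41 AM UTC on Oct 9.
Flight 1 lands earlier by 6 hours 50 minutes.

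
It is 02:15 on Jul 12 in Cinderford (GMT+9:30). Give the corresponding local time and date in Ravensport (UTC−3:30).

13:15 on July 11

In UTC: 02:15 − 9:30 = 16:45 on Jul 11.
Ravensport is UTC−3:30: 16:45 − 3:30 = 13:15 on Jul 11.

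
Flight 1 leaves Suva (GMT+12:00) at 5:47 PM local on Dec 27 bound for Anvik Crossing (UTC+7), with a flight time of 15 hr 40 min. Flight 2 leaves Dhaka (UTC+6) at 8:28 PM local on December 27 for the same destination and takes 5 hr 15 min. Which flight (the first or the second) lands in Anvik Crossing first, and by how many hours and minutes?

Flight 1 in UTC: 5:47 PM − 12:00 = 5:47 AM on Dec 27.
+15 hours 40 minutes → arrive 9:27 PM UTC on Dec 27.
Flight 2 in UTC: 8:28 PM − 6:00 = 2:28 PM on Dec 27.
+5 hours and 15 minutes → arrive 7:43 PM UTC on Dec 27.
Flight 2 lands earlier by 1 hour 44 minutes.

the second, by 1 hour 44 minutes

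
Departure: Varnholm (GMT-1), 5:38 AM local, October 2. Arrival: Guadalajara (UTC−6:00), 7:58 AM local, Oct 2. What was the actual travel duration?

Departure in UTC: 5:38 AM + 1:00 = 6:38 AM on Oct 2.
Arrival in UTC: 7:58 AM + 6:00 = 1:58 PM on Oct 2.
Elapsed = 1:58 PM − 6:38 AM = 7 hours 20 minutes.

7 hours 20 minutes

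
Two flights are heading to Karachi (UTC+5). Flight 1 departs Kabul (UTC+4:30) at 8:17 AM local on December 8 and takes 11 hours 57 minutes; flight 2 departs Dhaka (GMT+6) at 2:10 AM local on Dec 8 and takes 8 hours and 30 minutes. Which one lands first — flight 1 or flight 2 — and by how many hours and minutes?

the second, by 11 hours 4 minutes

Flight 1 in UTC: 8:17 AM − 4:30 = 3:47 AM on Dec 8.
+11 hours 57 minutes → arrive 3:44 PM UTC on Dec 8.
Flight 2 in UTC: 2:10 AM − 6:00 = 8:10 PM on Dec 7.
+8 hours and 30 minutes → arrive 4:40 AM UTC on Dec 8.
Flight 2 lands earlier by 11 hours 4 minutes.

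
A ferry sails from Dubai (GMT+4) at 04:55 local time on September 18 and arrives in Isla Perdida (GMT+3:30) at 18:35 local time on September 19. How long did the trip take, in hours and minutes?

Departure in UTC: 04:55 − 4:00 = 00:55 on Sep 18.
Arrival in UTC: 18:35 − 3:30 = 15:05 on Sep 19.
Elapsed = 15:05 − 00:55 (+1 day) = 38 hours 10 minutes.

38 hours 10 minutes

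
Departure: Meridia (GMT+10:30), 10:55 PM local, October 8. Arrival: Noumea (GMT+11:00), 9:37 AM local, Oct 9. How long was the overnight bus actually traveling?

10 hours 12 minutes

Departure in UTC: 10:55 PM − 10:30 = 12:25 PM on Oct 8.
Arrival in UTC: 9:37 AM − 11:00 = 10:37 PM on Oct 8.
Elapsed = 10:37 PM − 12:25 PM = 10 hours 12 minutes.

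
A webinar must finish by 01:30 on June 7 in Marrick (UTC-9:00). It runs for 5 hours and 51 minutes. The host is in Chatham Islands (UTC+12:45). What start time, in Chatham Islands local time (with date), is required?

Target end time in UTC: 01:30 + 9:00 = 10:30 on Jun 7.
Subtract 5 hours and 51 minutes → start 04:39 UTC on Jun 7.
Chatham Islands is UTC+12:45: 04:39 + 12:45 = 17:24 on Jun 7.

17:24 on June 7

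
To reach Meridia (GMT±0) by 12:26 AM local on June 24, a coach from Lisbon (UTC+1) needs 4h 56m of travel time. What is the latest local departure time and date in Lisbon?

8:30 PM on Jun 23

Target arrival is already UTC: 12:26 AM on Jun 24.
Subtract 4 hours 56 minutes → departure 7:30 PM UTC on Jun 23.
Lisbon is UTC+1:00: 7:30 PM + 1:00 = 8:30 PM on Jun 23.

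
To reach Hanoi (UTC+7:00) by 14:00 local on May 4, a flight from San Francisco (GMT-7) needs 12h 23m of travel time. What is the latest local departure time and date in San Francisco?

Target arrival in UTC: 14:00 − 7:00 = 07:00 on May 4.
Subtract 12 hours and 23 minutes → departure 18:37 UTC on May 3.
San Francisco is UTC−7:00: 18:37 − 7:00 = 11:37 on May 3.

11:37 on May 3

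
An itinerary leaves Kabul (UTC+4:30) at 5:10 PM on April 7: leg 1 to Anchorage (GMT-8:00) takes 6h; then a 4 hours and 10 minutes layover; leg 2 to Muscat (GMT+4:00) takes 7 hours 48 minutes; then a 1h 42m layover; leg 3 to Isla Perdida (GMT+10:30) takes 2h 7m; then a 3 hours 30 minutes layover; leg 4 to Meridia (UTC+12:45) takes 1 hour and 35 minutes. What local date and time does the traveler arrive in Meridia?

4:17 AM on Apr 9

Convert departure to UTC: 5:10 PM − 4:30 = 12:40 PM UTC on Apr 7.
Add 6 hours leg 1 → 6:40 PM UTC.
Add 4 hours and 10 minutes layover in Anchorage → 10:50 PM UTC.
Add 7 hours and 48 minutes leg 2 → 6:38 AM UTC (Apr 8).
Add 1 hour and 42 minutes layover in Muscat → 8:20 AM UTC.
Add 2 hours 7 minutes leg 3 → 10:27 AM UTC.
Add 3 hours 30 minutes layover in Isla Perdida → 1:57 PM UTC.
Add 1 hour 35 minutes leg 4 → 3:32 PM UTC.
Meridia is UTC+12:45, so local arrival = 3:32 PM + 12:45 = 4:17 AM on Apr 9.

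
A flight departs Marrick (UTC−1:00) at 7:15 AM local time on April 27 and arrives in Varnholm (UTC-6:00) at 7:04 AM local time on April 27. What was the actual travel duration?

4 hours 49 minutes

Departure in UTC: 7:15 AM + 1:00 = 8:15 AM on Apr 27.
Arrival in UTC: 7:04 AM + 6:00 = 1:04 PM on Apr 27.
Elapsed = 1:04 PM − 8:15 AM = 4 hours 49 minutes.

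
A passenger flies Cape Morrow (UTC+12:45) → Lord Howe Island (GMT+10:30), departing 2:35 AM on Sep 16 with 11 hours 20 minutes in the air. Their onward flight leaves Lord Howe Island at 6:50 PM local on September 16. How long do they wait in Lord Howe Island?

7 hours 10 minutes

Convert departure to UTC: 2:35 AM − 12:45 = 1:50 PM UTC on Sep 15.
Add 11 hours 20 minutes flight time → 1:10 AM UTC (Sep 16).
Lord Howe Island is UTC+10:30, so local arrival = 1:10 AM + 10:30 = 11:40 AM on Sep 16.
Layover = 6:50 PM − 11:40 AM = 7 hours 10 minutes.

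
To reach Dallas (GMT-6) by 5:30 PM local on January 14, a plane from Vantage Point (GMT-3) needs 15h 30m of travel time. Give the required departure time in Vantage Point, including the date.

Target arrival in UTC: 5:30 PM + 6:00 = 11:30 PM on Jan 14.
Subtract 15 hours and 30 minutes → departure 8:00 AM UTC on Jan 14.
Vantage Point is UTC−3:00: 8:00 AM − 3:00 = 5:00 AM on Jan 14.

5:00 AM on January 14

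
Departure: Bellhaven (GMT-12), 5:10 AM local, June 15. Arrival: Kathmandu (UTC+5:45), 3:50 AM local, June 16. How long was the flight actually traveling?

4 hours 55 minutes

Departure in UTC: 5:10 AM + 12:00 = 5:10 PM on Jun 15.
Arrival in UTC: 3:50 AM − 5:45 = 10:05 PM on Jun 15.
Elapsed = 10:05 PM − 5:10 PM = 4 hours 55 minutes.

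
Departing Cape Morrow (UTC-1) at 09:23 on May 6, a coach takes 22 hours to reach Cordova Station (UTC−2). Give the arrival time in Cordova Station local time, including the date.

06:23 on May 7

Convert departure to UTC: 09:23 + 1:00 = 10:23 UTC on May 6.
Add 22 hours travel time → 08:23 UTC (May 7).
Cordova Station is UTC−2:00, so local arrival = 08:23 − 2:00 = 06:23 on May 7.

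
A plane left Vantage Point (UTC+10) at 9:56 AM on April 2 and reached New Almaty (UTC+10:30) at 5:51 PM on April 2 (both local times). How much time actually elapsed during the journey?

7 hours 25 minutes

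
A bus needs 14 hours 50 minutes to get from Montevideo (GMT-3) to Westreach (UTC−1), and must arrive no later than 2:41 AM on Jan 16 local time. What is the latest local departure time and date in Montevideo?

Target arrival in UTC: 2:41 AM + 1:00 = 3:41 AM on Jan 16.
Subtract 14 hours 50 minutes → departure 12:51 PM UTC on Jan 15.
Montevideo is UTC−3:00: 12:51 PM − 3:00 = 9:51 AM on Jan 15.

9:51 AM on Jan 15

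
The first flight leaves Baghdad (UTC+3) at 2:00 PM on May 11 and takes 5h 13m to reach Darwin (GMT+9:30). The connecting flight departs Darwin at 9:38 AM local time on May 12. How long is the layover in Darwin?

7 hours 55 minutes

Convert departure to UTC: 2:00 PM − 3:00 = 11:00 AM UTC on May 11.
Add 5 hours and 13 minutes flight time → 4:13 PM UTC.
Darwin is UTC+9:30, so local arrival = 4:13 PM + 9:30 = 1:43 AM on May 12.
Layover = 9:38 AM − 1:43 AM = 7 hours 55 minutes.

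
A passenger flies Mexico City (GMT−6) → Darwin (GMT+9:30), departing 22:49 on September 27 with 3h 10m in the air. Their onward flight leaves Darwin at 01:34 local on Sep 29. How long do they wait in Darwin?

Convert departure to UTC: 22:49 + 6:00 = 04:49 UTC on Sep 28.
Add 3 hours and 10 minutes flight time → 07:59 UTC.
Darwin is UTC+9:30, so local arrival = 07:59 + 9:30 = 17:29 on Sep 28.
Layover = 01:34 − 17:29 (+1 day) = 8 hours 5 minutes.

8 hours 5 minutes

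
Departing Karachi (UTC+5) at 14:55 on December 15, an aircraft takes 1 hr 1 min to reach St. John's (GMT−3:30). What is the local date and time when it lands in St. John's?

Convert departure to UTC: 14:55 − 5:00 = 09:55 UTC on Dec 15.
Add 1 hour 1 minute travel time → 10:56 UTC.
St. John's is UTC−3:30, so local arrival = 10:56 − 3:30 = 07:26 on Dec 15.

07:26 on December 15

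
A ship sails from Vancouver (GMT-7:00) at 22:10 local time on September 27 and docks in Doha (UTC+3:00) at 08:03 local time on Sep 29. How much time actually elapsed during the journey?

23 hours 53 minutes

Departure in UTC: 22:10 + 7:00 = 05:10 on Sep 28.
Arrival in UTC: 08:03 − 3:00 = 05:03 on Sep 29.
Elapsed = 05:03 − 05:10 (+1 day) = 23 hours 53 minutes.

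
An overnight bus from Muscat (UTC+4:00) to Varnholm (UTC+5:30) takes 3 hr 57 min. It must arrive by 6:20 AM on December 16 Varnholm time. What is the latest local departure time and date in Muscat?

Target arrival in UTC: 6:20 AM − 5:30 = 12:50 AM on Dec 16.
Subtract 3 hours 57 minutes → departure 8:53 PM UTC on Dec 15.
Muscat is UTC+4:00: 8:53 PM + 4:00 = 12:53 AM on Dec 16.

12:53 AM on December 16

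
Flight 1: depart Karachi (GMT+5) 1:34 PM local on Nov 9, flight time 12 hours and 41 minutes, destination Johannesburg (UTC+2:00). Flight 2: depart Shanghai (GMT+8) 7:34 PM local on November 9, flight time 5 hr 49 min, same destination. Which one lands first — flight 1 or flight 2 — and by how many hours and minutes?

the second, by 3 hours 52 minutes

Flight 1 in UTC: 1:34 PM − 5:00 = 8:34 AM on Nov 9.
+12 hours and 41 minutes → arrive 9:15 PM UTC on Nov 9.
Flight 2 in UTC: 7:34 PM − 8:00 = 11:34 AM on Nov 9.
+5 hours 49 minutes → arrive 5:23 PM UTC on Nov 9.
Flight 2 lands earlier by 3 hours 52 minutes.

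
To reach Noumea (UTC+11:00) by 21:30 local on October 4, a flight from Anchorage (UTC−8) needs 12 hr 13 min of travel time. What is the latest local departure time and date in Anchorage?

14:17 on October 3

Target arrival in UTC: 21:30 − 11:00 = 10:30 on Oct 4.
Subtract 12 hours 13 minutes → departure 22:17 UTC on Oct 3.
Anchorage is UTC−8:00: 22:17 − 8:00 = 14:17 on Oct 3.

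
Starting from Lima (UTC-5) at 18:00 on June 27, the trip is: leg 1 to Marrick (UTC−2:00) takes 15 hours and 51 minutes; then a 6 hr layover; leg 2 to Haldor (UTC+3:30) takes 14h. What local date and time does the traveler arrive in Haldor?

14:21 on June 29

Convert departure to UTC: 18:00 + 5:00 = 23:00 UTC on Jun 27.
Add 15 hours and 51 minutes leg 1 → 14:51 UTC (Jun 28).
Add 6 hours layover in Marrick → 20:51 UTC.
Add 14 hours leg 2 → 10:51 UTC (Jun 29).
Haldor is UTC+3:30, so local arrival = 10:51 + 3:30 = 14:21 on Jun 29.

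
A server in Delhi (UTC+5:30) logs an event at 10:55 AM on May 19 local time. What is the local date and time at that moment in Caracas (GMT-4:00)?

In UTC: 10:55 AM − 5:30 = 5:25 AM on May 19.
Caracas is UTC−4:00: 5:25 AM − 4:00 = 1:25 AM on May 19.

1:25 AM on May 19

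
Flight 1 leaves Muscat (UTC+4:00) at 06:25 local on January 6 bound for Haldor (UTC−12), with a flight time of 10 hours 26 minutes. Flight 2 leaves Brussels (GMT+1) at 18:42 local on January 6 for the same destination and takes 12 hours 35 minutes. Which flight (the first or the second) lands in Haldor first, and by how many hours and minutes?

the first, by 17 hours 26 minutes

Flight 1 in UTC: 06:25 − 4:00 = 02:25 on Jan 6.
+10 hours 26 minutes → arrive 12:51 UTC on Jan 6.
Flight 2 in UTC: 18:42 − 1:00 = 17:42 on Jan 6.
+12 hours 35 minutes → arrive 06:17 UTC on Jan 7.
Flight 1 lands earlier by 17 hours 26 minutes.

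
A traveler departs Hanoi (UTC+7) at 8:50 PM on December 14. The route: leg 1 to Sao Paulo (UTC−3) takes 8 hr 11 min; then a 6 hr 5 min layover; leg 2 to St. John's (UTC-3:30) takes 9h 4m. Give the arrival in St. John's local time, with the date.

Convert departure to UTC: 8:50 PM − 7:00 = 1:50 PM UTC on Dec 14.
Add 8 hours 11 minutes leg 1 → 10:01 PM UTC.
Add 6 hours 5 minutes layover in Sao Paulo → 4:06 AM UTC (Dec 15).
Add 9 hours 4 minutes leg 2 → 1:10 PM UTC.
St. John's is UTC−3:30, so local arrival = 1:10 PM − 3:30 = 9:40 AM on Dec 15.

9:40 AM on December 15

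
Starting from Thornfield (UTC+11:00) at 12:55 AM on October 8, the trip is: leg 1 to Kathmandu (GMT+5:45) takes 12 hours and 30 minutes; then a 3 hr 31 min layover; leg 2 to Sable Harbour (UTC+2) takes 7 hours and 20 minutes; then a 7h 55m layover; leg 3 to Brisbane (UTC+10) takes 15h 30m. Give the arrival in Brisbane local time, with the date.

10:41 PM on Oct 9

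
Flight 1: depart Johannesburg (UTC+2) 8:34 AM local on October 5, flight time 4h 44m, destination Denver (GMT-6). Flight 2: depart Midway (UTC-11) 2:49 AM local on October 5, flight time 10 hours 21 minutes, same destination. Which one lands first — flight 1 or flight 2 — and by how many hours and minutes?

the first, by 12 hours 52 minutes

Flight 1 in UTC: 8:34 AM − 2:00 = 6:34 AM on Oct 5.
+4 hours 44 minutes → arrive 11:18 AM UTC on Oct 5.
Flight 2 in UTC: 2:49 AM + 11:00 = 1:49 PM on Oct 5.
+10 hours 21 minutes → arrive 12:10 AM UTC on Oct 6.
Flight 1 lands earlier by 12 hours 52 minutes.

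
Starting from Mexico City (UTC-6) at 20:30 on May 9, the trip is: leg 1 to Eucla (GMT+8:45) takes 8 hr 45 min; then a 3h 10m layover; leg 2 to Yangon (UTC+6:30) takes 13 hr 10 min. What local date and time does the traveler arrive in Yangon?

10:05 on May 11

Convert departure to UTC: 20:30 + 6:00 = 02:30 UTC on May 10.
Add 8 hours 45 minutes leg 1 → 11:15 UTC.
Add 3 hours 10 minutes layover in Eucla → 14:25 UTC.
Add 13 hours and 10 minutes leg 2 → 03:35 UTC (May 11).
Yangon is UTC+6:30, so local arrival = 03:35 + 6:30 = 10:05 on May 11.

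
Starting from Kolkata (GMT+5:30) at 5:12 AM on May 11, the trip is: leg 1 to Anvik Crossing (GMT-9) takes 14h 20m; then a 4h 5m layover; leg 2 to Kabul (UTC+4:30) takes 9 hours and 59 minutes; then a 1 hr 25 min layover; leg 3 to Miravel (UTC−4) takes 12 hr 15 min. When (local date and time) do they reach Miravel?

Convert departure to UTC: 5:12 AM − 5:30 = 11:42 PM UTC on May 10.
Add 14 hours 20 minutes leg 1 → 2:02 PM UTC (May 11).
Add 4 hours 5 minutes layover in Anvik Crossing → 6:07 PM UTC.
Add 9 hours 59 minutes leg 2 → 4:06 AM UTC (May 12).
Add 1 hour and 25 minutes layover in Kabul → 5:31 AM UTC.
Add 12 hours and 15 minutes leg 3 → 5:46 PM UTC.
Miravel is UTC−4:00, so local arrival = 5:46 PM − 4:00 = 1:46 PM on May 12.

1:46 PM on May 12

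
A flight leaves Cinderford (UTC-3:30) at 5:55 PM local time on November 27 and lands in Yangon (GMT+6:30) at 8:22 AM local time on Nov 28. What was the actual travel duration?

4 hours 27 minutes

Yangon is 10:00 ahead of Cinderford.
Clock-face elapsed time (ignoring zones) is 14 hours 27 minutes.
Actual elapsed = 14 hours 27 minutes − 10:00 = 4 hours 27 minutes.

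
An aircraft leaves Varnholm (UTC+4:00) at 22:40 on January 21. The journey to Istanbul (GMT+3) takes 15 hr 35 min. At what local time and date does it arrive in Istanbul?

13:15 on January 22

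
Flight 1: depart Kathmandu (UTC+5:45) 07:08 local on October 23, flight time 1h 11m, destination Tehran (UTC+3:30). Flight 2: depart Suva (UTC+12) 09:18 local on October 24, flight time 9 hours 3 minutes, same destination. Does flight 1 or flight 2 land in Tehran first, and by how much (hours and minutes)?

Flight 1 in UTC: 07:08 − 5:45 = 01:23 on Oct 23.
+1 hour and 11 minutes → arrive 02:34 UTC on Oct 23.
Flight 2 in UTC: 09:18 − 12:00 = 21:18 on Oct 23.
+9 hours 3 minutes → arrive 06:21 UTC on Oct 24.
Flight 1 lands earlier by 27 hours 47 minutes.

the first, by 27 hours 47 minutes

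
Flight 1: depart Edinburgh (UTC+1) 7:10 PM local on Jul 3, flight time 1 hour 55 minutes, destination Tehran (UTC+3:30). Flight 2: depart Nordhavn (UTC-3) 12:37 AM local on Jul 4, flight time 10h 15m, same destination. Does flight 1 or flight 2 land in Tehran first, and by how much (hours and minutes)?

the first, by 17 hours 47 minutes

Flight 1 in UTC: 7:10 PM − 1:00 = 6:10 PM on Jul 3.
+1 hour 55 minutes → arrive 8:05 PM UTC on Jul 3.
Flight 2 in UTC: 12:37 AM + 3:00 = 3:37 AM on Jul 4.
+10 hours 15 minutes → arrive 1:52 PM UTC on Jul 4.
Flight 1 lands earlier by 17 hours 47 minutes.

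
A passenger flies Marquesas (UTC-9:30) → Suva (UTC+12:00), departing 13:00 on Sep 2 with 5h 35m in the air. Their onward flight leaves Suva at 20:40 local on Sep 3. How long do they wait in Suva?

Convert departure to UTC: 13:00 + 9:30 = 22:30 UTC on Sep 2.
Add 5 hours and 35 minutes flight time → 04:05 UTC (Sep 3).
Suva is UTC+12:00, so local arrival = 04:05 + 12:00 = 16:05 on Sep 3.
Layover = 20:40 − 16:05 = 4 hours 35 minutes.

4 hours 35 minutes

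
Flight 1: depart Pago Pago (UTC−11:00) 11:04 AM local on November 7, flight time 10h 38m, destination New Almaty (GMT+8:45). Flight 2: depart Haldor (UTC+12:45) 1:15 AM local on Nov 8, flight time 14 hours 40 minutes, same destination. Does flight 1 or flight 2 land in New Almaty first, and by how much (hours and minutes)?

Flight 1 in UTC: 11:04 AM + 11:00 = 10:04 PM on Nov 7.
+10 hours and 38 minutes → arrive 8:42 AM UTC on Nov 8.
Flight 2 in UTC: 1:15 AM − 12:45 = 12:30 PM on Nov 7.
+14 hours 40 minutes → arrive 3:10 AM UTC on Nov 8.
Flight 2 lands earlier by 5 hours 32 minutes.

the second, by 5 hours 32 minutes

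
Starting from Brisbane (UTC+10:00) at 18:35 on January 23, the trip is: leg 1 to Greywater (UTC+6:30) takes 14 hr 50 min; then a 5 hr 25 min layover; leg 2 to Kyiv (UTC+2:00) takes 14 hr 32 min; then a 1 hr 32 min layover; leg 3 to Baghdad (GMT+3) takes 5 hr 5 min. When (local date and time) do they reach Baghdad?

04:59 on January 25

Convert departure to UTC: 18:35 − 10:00 = 08:35 UTC on Jan 23.
Add 14 hours 50 minutes leg 1 → 23:25 UTC.
Add 5 hours and 25 minutes layover in Greywater → 04:50 UTC (Jan 24).
Add 14 hours and 32 minutes leg 2 → 19:22 UTC.
Add 1 hour and 32 minutes layover in Kyiv → 20:54 UTC.
Add 5 hours and 5 minutes leg 3 → 01:59 UTC (Jan 25).
Baghdad is UTC+3:00, so local arrival = 01:59 + 3:00 = 04:59 on Jan 25.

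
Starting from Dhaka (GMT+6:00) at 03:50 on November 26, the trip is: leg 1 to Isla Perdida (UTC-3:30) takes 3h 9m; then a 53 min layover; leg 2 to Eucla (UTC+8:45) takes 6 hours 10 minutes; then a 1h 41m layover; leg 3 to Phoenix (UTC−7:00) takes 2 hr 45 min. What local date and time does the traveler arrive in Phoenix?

05:28 on Nov 26

Convert departure to UTC: 03:50 − 6:00 = 21:50 UTC on Nov 25.
Add 3 hours 9 minutes leg 1 → 00:59 UTC (Nov 26).
Add 53 minutes layover in Isla Perdida → 01:52 UTC.
Add 6 hours and 10 minutes leg 2 → 08:02 UTC.
Add 1 hour and 41 minutes layover in Eucla → 09:43 UTC.
Add 2 hours and 45 minutes leg 3 → 12:28 UTC.
Phoenix is UTC−7:00, so local arrival = 12:28 − 7:00 = 05:28 on Nov 26.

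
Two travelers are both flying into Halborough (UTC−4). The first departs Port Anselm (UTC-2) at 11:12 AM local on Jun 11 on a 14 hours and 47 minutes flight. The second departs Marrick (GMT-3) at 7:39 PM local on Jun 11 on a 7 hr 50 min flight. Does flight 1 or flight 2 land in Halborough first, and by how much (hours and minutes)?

the first, by 2 hours 30 minutes

Flight 1 in UTC: 11:12 AM + 2:00 = 1:12 PM on Jun 11.
+14 hours and 47 minutes → arrive 3:59 AM UTC on Jun 12.
Flight 2 in UTC: 7:39 PM + 3:00 = 10:39 PM on Jun 11.
+7 hours and 50 minutes → arrive 6:29 AM UTC on Jun 12.
Flight 1 lands earlier by 2 hours 30 minutes.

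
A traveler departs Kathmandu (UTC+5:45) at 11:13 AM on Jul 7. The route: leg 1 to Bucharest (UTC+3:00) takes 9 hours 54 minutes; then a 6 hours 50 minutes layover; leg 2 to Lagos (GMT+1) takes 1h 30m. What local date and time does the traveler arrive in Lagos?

12:42 AM on Jul 8

Convert departure to UTC: 11:13 AM − 5:45 = 5:28 AM UTC on Jul 7.
Add 9 hours 54 minutes leg 1 → 3:22 PM UTC.
Add 6 hours 50 minutes layover in Bucharest → 10:12 PM UTC.
Add 1 hour 30 minutes leg 2 → 11:42 PM UTC.
Lagos is UTC+1:00, so local arrival = 11:42 PM + 1:00 = 12:42 AM on Jul 8.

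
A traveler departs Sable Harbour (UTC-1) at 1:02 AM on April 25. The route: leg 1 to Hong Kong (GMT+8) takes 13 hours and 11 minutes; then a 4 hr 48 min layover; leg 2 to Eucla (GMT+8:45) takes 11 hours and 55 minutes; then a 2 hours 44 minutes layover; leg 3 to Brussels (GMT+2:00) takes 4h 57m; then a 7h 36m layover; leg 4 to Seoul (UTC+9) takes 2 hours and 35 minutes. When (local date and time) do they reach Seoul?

10:48 AM on April 27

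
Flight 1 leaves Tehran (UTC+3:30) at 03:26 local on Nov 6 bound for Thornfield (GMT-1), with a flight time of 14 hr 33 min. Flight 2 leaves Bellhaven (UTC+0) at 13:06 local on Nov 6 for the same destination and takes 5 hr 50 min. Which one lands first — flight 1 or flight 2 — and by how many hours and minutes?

Flight 1 in UTC: 03:26 − 3:30 = 23:56 on Nov 5.
+14 hours 33 minutes → arrive 14:29 UTC on Nov 6.
Flight 2 departs at 13:06 UTC (Nov 6).
+5 hours 50 minutes → arrive 18:56 UTC on Nov 6.
Flight 1 lands earlier by 4 hours 27 minutes.

the first, by 4 hours 27 minutes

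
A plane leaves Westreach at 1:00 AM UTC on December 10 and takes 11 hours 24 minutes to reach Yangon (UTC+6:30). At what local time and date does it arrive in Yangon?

6:54 PM on Dec 10

Departure is given in UTC: 1:00 AM on Dec 10.
Add 11 hours 24 minutes → 12:24 PM UTC.
Yangon is UTC+6:30: 12:24 PM + 6:30 = 6:54 PM on Dec 10.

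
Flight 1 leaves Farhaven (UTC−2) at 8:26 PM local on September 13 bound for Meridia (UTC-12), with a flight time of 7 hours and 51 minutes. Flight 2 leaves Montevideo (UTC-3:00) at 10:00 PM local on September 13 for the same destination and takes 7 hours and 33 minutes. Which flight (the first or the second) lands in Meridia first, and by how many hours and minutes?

the first, by 2 hours 16 minutes

Flight 1 in UTC: 8:26 PM + 2:00 = 10:26 PM on Sep 13.
+7 hours and 51 minutes → arrive 6:17 AM UTC on Sep 14.
Flight 2 in UTC: 10:00 PM + 3:00 = 1:00 AM on Sep 14.
+7 hours 33 minutes → arrive 8:33 AM UTC on Sep 14.
Flight 1 lands earlier by 2 hours 16 minutes.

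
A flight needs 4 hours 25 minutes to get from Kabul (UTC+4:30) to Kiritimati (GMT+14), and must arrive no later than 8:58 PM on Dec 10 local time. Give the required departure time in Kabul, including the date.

Target arrival in UTC: 8:58 PM − 14:00 = 6:58 AM on Dec 10.
Subtract 4 hours and 25 minutes → departure 2:33 AM UTC on Dec 10.
Kabul is UTC+4:30: 2:33 AM + 4:30 = 7:03 AM on Dec 10.

7:03 AM on December 10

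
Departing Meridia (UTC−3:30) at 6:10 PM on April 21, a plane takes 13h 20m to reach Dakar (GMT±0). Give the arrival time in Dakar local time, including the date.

Convert departure to UTC: 6:10 PM + 3:30 = 9:40 PM UTC on Apr 21.
Add 13 hours 20 minutes travel time → 11:00 AM UTC (Apr 22).
Dakar is UTC+0, so local arrival is the same: 11:00 AM on Apr 22.

11:00 AM on Apr 22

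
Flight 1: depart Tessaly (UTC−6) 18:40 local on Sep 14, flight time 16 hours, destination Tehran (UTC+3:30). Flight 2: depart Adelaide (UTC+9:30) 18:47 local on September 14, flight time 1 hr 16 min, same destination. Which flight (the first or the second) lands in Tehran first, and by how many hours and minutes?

the second, by 30 hours 7 minutes

Flight 1 in UTC: 18:40 + 6:00 = 00:40 on Sep 15.
+16 hours → arrive 16:40 UTC on Sep 15.
Flight 2 in UTC: 18:47 − 9:30 = 09:17 on Sep 14.
+1 hour and 16 minutes → arrive 10:33 UTC on Sep 14.
Flight 2 lands earlier by 30 hours 7 minutes.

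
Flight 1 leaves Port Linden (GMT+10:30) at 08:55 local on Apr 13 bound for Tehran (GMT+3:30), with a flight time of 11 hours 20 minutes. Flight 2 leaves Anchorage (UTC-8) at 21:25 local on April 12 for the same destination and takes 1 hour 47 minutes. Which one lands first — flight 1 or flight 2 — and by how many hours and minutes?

Flight 1 in UTC: 08:55 − 10:30 = 22:25 on Apr 12.
+11 hours and 20 minutes → arrive 09:45 UTC on Apr 13.
Flight 2 in UTC: 21:25 + 8:00 = 05:25 on Apr 13.
+1 hour 47 minutes → arrive 07:12 UTC on Apr 13.
Flight 2 lands earlier by 2 hours 33 minutes.

the second, by 2 hours 33 minutes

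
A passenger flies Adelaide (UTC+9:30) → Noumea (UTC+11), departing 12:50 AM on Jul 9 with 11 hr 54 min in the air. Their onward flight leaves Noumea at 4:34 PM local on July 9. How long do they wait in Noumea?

Convert departure to UTC: 12:50 AM − 9:30 = 3:20 PM UTC on Jul 8.
Add 11 hours 54 minutes flight time → 3:14 AM UTC (Jul 9).
Noumea is UTC+11:00, so local arrival = 3:14 AM + 11:00 = 2:14 PM on Jul 9.
Layover = 4:34 PM − 2:14 PM = 2 hours 20 minutes.

2 hours 20 minutes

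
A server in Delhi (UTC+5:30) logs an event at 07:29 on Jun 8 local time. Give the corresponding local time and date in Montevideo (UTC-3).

22:59 on Jun 7

In UTC: 07:29 − 5:30 = 01:59 on Jun 8.
Montevideo is UTC−3:00: 01:59 − 3:00 = 22:59 on Jun 7.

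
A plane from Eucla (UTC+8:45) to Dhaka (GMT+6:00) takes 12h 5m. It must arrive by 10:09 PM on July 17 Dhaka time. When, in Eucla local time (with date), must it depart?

12:49 PM on July 17

Target arrival in UTC: 10:09 PM − 6:00 = 4:09 PM on Jul 17.
Subtract 12 hours 5 minutes → departure 4:04 AM UTC on Jul 17.
Eucla is UTC+8:45: 4:04 AM + 8:45 = 12:49 PM on Jul 17.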